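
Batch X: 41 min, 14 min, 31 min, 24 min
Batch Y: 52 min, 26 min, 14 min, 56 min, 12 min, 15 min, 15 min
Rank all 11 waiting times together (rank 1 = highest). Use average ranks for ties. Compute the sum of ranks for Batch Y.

Sorted (descending): 56, 52, 41, 31, 26, 24, 15, 15, 14, 14, 12
The 2 values of 15 occupy positions 7–8 → average rank (7+8)/2 = 7.5.
The 2 values of 14 occupy positions 9–10 → average rank (9+10)/2 = 9.5.
Batch Y values → pooled ranks: 52→2, 26→5, 14→9.5, 56→1, 12→11, 15→7.5, 15→7.5
Rank sum = 2 + 5 + 9.5 + 1 + 11 + 7.5 + 7.5 = 43.5

43.5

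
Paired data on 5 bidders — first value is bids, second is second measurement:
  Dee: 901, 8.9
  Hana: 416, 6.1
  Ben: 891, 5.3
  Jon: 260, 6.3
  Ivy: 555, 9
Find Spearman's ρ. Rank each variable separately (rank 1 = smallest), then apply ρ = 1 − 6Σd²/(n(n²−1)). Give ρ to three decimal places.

Ranks of variable 1: 5, 2, 4, 1, 3
Ranks of variable 2: 4, 2, 1, 3, 5
d = r₁ − r₂: 1, 0, 3, -2, -2
d²: 1, 0, 9, 4, 4; Σd² = 18
ρ = 1 − 6·18/(5·24) = 1 − 108/120 = 0.100

0.100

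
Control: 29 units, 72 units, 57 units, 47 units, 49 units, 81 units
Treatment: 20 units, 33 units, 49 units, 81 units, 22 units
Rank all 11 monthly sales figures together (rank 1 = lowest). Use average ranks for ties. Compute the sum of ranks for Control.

Sorted (ascending): 20, 22, 29, 33, 47, 49, 49, 57, 72, 81, 81
The 2 values of 49 occupy positions 6–7 → average rank (6+7)/2 = 6.5.
The 2 values of 81 occupy positions 10–11 → average rank (10+11)/2 = 10.5.
Control values → pooled ranks: 29→3, 72→9, 57→8, 47→5, 49→6.5, 81→10.5
Rank sum = 3 + 9 + 8 + 5 + 6.5 + 10.5 = 42

42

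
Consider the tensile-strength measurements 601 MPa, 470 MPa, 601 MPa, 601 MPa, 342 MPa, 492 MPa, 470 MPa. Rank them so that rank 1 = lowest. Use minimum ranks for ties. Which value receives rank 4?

492

Sorted (ascending): 342, 470, 470, 492, 601, 601, 601
The 2 values of 470 occupy positions 2–3 → each gets rank 2.
The 3 values of 601 occupy positions 5–7 → each gets rank 5.
Rank 4 → value 492.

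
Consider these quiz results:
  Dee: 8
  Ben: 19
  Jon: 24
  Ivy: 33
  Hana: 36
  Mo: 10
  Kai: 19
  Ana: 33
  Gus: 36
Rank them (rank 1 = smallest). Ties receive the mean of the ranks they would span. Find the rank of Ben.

Sorted (ascending): 8, 10, 19, 19, 24, 33, 33, 36, 36
The 2 values of 19 occupy positions 3–4 → average rank (3+4)/2 = 3.5.
The 2 values of 33 occupy positions 6–7 → average rank (6+7)/2 = 6.5.
The 2 values of 36 occupy positions 8–9 → average rank (8+9)/2 = 8.5.
Ben has value 19 → rank 3.5.

3.5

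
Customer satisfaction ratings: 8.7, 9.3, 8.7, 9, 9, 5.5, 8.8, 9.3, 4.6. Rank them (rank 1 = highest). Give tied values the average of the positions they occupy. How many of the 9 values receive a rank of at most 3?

2

Sorted (descending): 9.3, 9.3, 9, 9, 8.8, 8.7, 8.7, 5.5, 4.6
The 2 values of 9.3 occupy positions 1–2 → average rank (1+2)/2 = 1.5.
The 2 values of 9 occupy positions 3–4 → average rank (3+4)/2 = 3.5.
The 2 values of 8.7 occupy positions 6–7 → average rank (6+7)/2 = 6.5.
Ranks ≤ 3: {1.5, 1.5} → 2 values.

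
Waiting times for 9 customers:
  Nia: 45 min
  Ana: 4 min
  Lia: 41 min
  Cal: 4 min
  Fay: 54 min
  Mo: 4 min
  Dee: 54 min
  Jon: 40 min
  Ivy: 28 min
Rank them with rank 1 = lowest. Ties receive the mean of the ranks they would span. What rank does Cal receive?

Sorted (ascending): 4, 4, 4, 28, 40, 41, 45, 54, 54
The 3 values of 4 occupy positions 1–3 → average rank 2.
The 2 values of 54 occupy positions 8–9 → average rank (8+9)/2 = 8.5.
Cal has value 4 min → rank 2.

2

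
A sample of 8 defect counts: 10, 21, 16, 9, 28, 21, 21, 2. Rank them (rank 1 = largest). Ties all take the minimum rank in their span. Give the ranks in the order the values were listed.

Sorted (descending): 28, 21, 21, 21, 16, 10, 9, 2
The 3 values of 21 occupy positions 2–4 → each gets rank 2.

6, 2, 5, 7, 1, 2, 2, 8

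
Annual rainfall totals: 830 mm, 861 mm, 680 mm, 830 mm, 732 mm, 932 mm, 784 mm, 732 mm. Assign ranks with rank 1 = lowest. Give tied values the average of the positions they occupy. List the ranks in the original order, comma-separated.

5.5, 7, 1, 5.5, 2.5, 8, 4, 2.5

Sorted (ascending): 680, 732, 732, 784, 830, 830, 861, 932
The 2 values of 732 occupy positions 2–3 → average rank (2+3)/2 = 2.5.
The 2 values of 830 occupy positions 5–6 → average rank (5+6)/2 = 5.5.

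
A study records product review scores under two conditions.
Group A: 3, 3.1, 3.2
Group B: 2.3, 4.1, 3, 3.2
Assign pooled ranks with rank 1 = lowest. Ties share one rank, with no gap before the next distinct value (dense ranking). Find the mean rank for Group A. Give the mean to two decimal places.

3.00

Sorted (ascending): 2.3, 3, 3, 3.1, 3.2, 3.2, 4.1
The 2 values of 3 share dense rank 2.
The 2 values of 3.2 share dense rank 4.
Remaining distinct values take the next consecutive integers.
Group A values → pooled ranks: 3→2, 3.1→3, 3.2→4
Mean rank = (2 + 3 + 4) / 3 = 3.00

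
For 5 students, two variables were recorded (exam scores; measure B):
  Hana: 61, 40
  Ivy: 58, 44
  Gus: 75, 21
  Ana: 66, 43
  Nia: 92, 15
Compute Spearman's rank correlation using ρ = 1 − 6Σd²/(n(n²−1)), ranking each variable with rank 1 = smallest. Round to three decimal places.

Ranks of variable 1: 2, 1, 4, 3, 5
Ranks of variable 2: 3, 5, 2, 4, 1
d = r₁ − r₂: -1, -4, 2, -1, 4
d²: 1, 16, 4, 1, 16; Σd² = 38
ρ = 1 − 6·38/(5·24) = 1 − 228/120 = -0.900

-0.900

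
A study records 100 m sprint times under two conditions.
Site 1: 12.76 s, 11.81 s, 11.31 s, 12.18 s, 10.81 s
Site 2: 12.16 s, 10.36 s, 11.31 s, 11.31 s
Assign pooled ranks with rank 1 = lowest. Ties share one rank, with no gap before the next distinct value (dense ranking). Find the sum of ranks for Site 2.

12

Sorted (ascending): 10.36, 10.81, 11.31, 11.31, 11.31, 11.81, 12.16, 12.18, 12.76
The 3 values of 11.31 share dense rank 3.
Remaining distinct values take the next consecutive integers.
Site 2 values → pooled ranks: 12.16→5, 10.36→1, 11.31→3, 11.31→3
Rank sum = 5 + 1 + 3 + 3 = 12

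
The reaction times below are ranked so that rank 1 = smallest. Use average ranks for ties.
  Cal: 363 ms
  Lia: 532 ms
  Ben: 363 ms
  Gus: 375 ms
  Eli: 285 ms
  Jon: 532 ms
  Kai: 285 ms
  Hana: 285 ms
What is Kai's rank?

2

Sorted (ascending): 285, 285, 285, 363, 363, 375, 532, 532
The 3 values of 285 occupy positions 1–3 → average rank 2.
The 2 values of 363 occupy positions 4–5 → average rank (4+5)/2 = 4.5.
The 2 values of 532 occupy positions 7–8 → average rank (7+8)/2 = 7.5.
Kai has value 285 ms → rank 2.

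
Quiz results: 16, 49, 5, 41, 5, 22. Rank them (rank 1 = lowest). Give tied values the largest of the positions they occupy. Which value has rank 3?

16

Sorted (ascending): 5, 5, 16, 22, 41, 49
The 2 values of 5 occupy positions 1–2 → each gets rank 2.
Rank 3 → value 16.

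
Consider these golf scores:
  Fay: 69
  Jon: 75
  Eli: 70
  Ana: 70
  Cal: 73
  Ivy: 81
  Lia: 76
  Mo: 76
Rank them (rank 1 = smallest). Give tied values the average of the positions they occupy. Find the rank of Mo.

Sorted (ascending): 69, 70, 70, 73, 75, 76, 76, 81
The 2 values of 70 occupy positions 2–3 → average rank (2+3)/2 = 2.5.
The 2 values of 76 occupy positions 6–7 → average rank (6+7)/2 = 6.5.
Mo has value 76 → rank 6.5.

6.5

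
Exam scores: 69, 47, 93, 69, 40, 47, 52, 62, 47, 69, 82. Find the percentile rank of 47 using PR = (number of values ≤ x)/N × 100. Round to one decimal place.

36.4

N = 11.
Strictly below 47: 1. Equal to 47: 3.
PR = 4/11 × 100 = 36.4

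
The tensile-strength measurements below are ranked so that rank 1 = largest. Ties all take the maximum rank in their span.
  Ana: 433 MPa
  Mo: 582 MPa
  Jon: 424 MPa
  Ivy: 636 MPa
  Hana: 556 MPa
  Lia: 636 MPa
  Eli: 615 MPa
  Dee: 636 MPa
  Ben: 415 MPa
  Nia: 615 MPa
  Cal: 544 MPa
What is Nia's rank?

5

Sorted (descending): 636, 636, 636, 615, 615, 582, 556, 544, 433, 424, 415
The 3 values of 636 occupy positions 1–3 → each gets rank 3.
The 2 values of 615 occupy positions 4–5 → each gets rank 5.
Nia has value 615 MPa → rank 5.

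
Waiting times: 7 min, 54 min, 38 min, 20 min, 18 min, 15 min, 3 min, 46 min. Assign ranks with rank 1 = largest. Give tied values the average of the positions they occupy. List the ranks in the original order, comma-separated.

Sorted (descending): 54, 46, 38, 20, 18, 15, 7, 3
No ties — each value takes its position as its rank.

7, 1, 3, 4, 5, 6, 8, 2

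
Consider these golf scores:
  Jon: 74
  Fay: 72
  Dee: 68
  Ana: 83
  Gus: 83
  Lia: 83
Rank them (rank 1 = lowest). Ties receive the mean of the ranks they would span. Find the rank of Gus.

5

Sorted (ascending): 68, 72, 74, 83, 83, 83
The 3 values of 83 occupy positions 4–6 → average rank 5.
Gus has value 83 → rank 5.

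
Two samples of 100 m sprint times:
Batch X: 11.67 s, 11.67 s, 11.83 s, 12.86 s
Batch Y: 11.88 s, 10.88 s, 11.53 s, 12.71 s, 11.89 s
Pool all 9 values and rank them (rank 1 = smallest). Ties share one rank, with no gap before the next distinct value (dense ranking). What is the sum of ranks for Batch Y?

Sorted (ascending): 10.88, 11.53, 11.67, 11.67, 11.83, 11.88, 11.89, 12.71, 12.86
The 2 values of 11.67 share dense rank 3.
Remaining distinct values take the next consecutive integers.
Batch Y values → pooled ranks: 11.88→5, 10.88→1, 11.53→2, 12.71→7, 11.89→6
Rank sum = 5 + 1 + 2 + 7 + 6 = 21

21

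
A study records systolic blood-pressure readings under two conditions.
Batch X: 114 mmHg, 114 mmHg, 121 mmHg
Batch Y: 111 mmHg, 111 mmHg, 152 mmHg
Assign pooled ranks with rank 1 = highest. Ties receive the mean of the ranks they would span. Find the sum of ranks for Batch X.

Sorted (descending): 152, 121, 114, 114, 111, 111
The 2 values of 114 occupy positions 3–4 → average rank (3+4)/2 = 3.5.
The 2 values of 111 occupy positions 5–6 → average rank (5+6)/2 = 5.5.
Batch X values → pooled ranks: 114→3.5, 114→3.5, 121→2
Rank sum = 3.5 + 3.5 + 2 = 9

9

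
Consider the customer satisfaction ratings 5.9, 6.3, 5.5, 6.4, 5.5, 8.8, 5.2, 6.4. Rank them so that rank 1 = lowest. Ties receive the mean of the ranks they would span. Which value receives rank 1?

Sorted (ascending): 5.2, 5.5, 5.5, 5.9, 6.3, 6.4, 6.4, 8.8
The 2 values of 5.5 occupy positions 2–3 → average rank (2+3)/2 = 2.5.
The 2 values of 6.4 occupy positions 6–7 → average rank (6+7)/2 = 6.5.
Rank 1 → value 5.2.

5.2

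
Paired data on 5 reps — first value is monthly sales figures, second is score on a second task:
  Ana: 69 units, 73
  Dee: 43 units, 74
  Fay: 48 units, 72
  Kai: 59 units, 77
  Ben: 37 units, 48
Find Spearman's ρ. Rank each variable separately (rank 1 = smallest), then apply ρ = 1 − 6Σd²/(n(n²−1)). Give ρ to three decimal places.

0.500

Ranks of variable 1: 5, 2, 3, 4, 1
Ranks of variable 2: 3, 4, 2, 5, 1
d = r₁ − r₂: 2, -2, 1, -1, 0
d²: 4, 4, 1, 1, 0; Σd² = 10
ρ = 1 − 6·10/(5·24) = 1 − 60/120 = 0.500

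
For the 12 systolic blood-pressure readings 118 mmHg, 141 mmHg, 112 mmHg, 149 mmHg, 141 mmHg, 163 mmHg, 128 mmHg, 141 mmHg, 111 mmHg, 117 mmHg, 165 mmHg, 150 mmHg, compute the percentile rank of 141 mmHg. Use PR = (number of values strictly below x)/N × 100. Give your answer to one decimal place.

N = 12.
Strictly below 141: 5. Equal to 141: 3.
PR = 5/12 × 100 = 41.7

41.7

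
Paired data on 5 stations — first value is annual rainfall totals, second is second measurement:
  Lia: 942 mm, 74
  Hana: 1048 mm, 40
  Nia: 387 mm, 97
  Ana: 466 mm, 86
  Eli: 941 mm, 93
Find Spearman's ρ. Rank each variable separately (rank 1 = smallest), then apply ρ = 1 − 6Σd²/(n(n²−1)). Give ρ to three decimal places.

Ranks of variable 1: 4, 5, 1, 2, 3
Ranks of variable 2: 2, 1, 5, 3, 4
d = r₁ − r₂: 2, 4, -4, -1, -1
d²: 4, 16, 16, 1, 1; Σd² = 38
ρ = 1 − 6·38/(5·24) = 1 − 228/120 = -0.900

-0.900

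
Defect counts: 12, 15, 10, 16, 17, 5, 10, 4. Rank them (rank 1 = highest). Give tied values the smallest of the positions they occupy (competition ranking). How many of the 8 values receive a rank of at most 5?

Sorted (descending): 17, 16, 15, 12, 10, 10, 5, 4
The 2 values of 10 occupy positions 5–6 → each gets rank 5.
Ranks ≤ 5: {1, 2, 3, 4, 5, 5} → 6 values.

6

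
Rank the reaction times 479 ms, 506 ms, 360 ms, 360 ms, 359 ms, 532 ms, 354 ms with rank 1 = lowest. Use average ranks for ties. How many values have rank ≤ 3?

Sorted (ascending): 354, 359, 360, 360, 479, 506, 532
The 2 values of 360 occupy positions 3–4 → average rank (3+4)/2 = 3.5.
Ranks ≤ 3: {1, 2} → 2 values.

2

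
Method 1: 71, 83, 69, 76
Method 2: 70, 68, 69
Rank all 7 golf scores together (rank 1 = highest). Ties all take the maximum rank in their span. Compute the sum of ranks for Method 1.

Sorted (descending): 83, 76, 71, 70, 69, 69, 68
The 2 values of 69 occupy positions 5–6 → each gets rank 6.
Method 1 values → pooled ranks: 71→3, 83→1, 69→6, 76→2
Rank sum = 3 + 1 + 6 + 2 = 12

12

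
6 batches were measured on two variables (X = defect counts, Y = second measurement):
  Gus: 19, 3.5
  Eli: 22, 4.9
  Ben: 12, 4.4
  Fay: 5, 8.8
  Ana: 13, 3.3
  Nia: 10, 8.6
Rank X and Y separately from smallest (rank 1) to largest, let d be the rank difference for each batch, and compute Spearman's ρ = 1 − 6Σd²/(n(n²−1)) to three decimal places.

-0.600

Ranks of variable 1: 5, 6, 3, 1, 4, 2
Ranks of variable 2: 2, 4, 3, 6, 1, 5
d = r₁ − r₂: 3, 2, 0, -5, 3, -3
d²: 9, 4, 0, 25, 9, 9; Σd² = 56
ρ = 1 − 6·56/(6·35) = 1 − 336/210 = -0.600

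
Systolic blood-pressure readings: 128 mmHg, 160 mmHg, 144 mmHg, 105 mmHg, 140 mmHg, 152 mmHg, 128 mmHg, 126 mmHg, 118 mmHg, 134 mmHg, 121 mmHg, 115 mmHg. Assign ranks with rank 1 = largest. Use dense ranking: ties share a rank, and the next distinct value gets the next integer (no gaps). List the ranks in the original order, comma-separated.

6, 1, 3, 11, 4, 2, 6, 7, 9, 5, 8, 10

Sorted (descending): 160, 152, 144, 140, 134, 128, 128, 126, 121, 118, 115, 105
The 2 values of 128 share dense rank 6.
Remaining distinct values take the next consecutive integers.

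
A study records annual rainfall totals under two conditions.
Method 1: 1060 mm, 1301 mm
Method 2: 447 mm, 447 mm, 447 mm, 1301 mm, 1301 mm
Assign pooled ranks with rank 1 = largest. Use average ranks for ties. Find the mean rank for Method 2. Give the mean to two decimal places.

4.40

Sorted (descending): 1301, 1301, 1301, 1060, 447, 447, 447
The 3 values of 1301 occupy positions 1–3 → average rank 2.
The 3 values of 447 occupy positions 5–7 → average rank 6.
Method 2 values → pooled ranks: 447→6, 447→6, 447→6, 1301→2, 1301→2
Mean rank = (6 + 6 + 6 + 2 + 2) / 5 = 4.40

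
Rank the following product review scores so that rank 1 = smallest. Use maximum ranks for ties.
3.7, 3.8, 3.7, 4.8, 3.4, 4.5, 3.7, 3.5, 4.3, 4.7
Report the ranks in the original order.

Sorted (ascending): 3.4, 3.5, 3.7, 3.7, 3.7, 3.8, 4.3, 4.5, 4.7, 4.8
The 3 values of 3.7 occupy positions 3–5 → each gets rank 5.

5, 6, 5, 10, 1, 8, 5, 2, 7, 9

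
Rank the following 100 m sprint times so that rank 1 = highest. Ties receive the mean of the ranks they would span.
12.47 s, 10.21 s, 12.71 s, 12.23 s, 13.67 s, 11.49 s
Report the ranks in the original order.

3, 6, 2, 4, 1, 5

Sorted (descending): 13.67, 12.71, 12.47, 12.23, 11.49, 10.21
No ties — each value takes its position as its rank.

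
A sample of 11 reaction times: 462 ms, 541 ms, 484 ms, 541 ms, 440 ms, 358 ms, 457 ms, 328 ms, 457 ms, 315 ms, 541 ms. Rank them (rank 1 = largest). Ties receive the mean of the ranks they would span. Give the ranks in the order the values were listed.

5, 2, 4, 2, 8, 9, 6.5, 10, 6.5, 11, 2

Sorted (descending): 541, 541, 541, 484, 462, 457, 457, 440, 358, 328, 315
The 3 values of 541 occupy positions 1–3 → average rank 2.
The 2 values of 457 occupy positions 6–7 → average rank (6+7)/2 = 6.5.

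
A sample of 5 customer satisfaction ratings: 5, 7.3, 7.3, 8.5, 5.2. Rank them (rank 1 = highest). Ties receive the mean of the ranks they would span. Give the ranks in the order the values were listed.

5, 2.5, 2.5, 1, 4

Sorted (descending): 8.5, 7.3, 7.3, 5.2, 5
The 2 values of 7.3 occupy positions 2–3 → average rank (2+3)/2 = 2.5.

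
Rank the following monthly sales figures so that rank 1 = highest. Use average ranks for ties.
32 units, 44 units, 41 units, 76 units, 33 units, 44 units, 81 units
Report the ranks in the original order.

7, 3.5, 5, 2, 6, 3.5, 1

Sorted (descending): 81, 76, 44, 44, 41, 33, 32
The 2 values of 44 occupy positions 3–4 → average rank (3+4)/2 = 3.5.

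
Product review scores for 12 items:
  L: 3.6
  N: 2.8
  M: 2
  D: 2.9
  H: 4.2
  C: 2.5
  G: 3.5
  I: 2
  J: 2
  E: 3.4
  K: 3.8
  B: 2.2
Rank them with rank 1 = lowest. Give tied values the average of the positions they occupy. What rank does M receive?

Sorted (ascending): 2, 2, 2, 2.2, 2.5, 2.8, 2.9, 3.4, 3.5, 3.6, 3.8, 4.2
The 3 values of 2 occupy positions 1–3 → average rank 2.
M has value 2 → rank 2.

2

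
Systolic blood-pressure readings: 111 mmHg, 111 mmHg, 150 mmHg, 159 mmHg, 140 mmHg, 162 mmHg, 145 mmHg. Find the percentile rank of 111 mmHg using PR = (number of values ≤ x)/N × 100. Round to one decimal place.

28.6

N = 7.
Strictly below 111: 0. Equal to 111: 2.
PR = 2/7 × 100 = 28.6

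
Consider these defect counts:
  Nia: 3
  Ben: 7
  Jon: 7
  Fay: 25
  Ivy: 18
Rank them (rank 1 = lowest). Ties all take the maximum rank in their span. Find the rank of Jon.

Sorted (ascending): 3, 7, 7, 18, 25
The 2 values of 7 occupy positions 2–3 → each gets rank 3.
Jon has value 7 → rank 3.

3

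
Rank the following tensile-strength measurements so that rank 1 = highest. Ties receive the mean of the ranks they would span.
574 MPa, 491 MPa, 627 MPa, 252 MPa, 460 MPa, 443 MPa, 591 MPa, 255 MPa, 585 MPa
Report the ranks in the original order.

Sorted (descending): 627, 591, 585, 574, 491, 460, 443, 255, 252
No ties — each value takes its position as its rank.

4, 5, 1, 9, 6, 7, 2, 8, 3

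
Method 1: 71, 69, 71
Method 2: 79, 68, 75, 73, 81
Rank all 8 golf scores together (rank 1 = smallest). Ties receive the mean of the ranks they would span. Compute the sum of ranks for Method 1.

Sorted (ascending): 68, 69, 71, 71, 73, 75, 79, 81
The 2 values of 71 occupy positions 3–4 → average rank (3+4)/2 = 3.5.
Method 1 values → pooled ranks: 71→3.5, 69→2, 71→3.5
Rank sum = 3.5 + 2 + 3.5 = 9

9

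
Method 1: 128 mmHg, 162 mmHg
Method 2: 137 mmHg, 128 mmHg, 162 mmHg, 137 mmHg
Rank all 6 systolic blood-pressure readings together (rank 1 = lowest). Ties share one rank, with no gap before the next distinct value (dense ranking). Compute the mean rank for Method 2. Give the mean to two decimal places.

Sorted (ascending): 128, 128, 137, 137, 162, 162
The 2 values of 128 share dense rank 1.
The 2 values of 137 share dense rank 2.
The 2 values of 162 share dense rank 3.
Method 2 values → pooled ranks: 137→2, 128→1, 162→3, 137→2
Mean rank = (2 + 1 + 3 + 2) / 4 = 2.00

2.00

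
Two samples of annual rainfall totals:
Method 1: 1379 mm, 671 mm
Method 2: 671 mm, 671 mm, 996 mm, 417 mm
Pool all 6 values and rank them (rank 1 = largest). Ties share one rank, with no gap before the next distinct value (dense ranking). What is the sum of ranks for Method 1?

Sorted (descending): 1379, 996, 671, 671, 671, 417
The 3 values of 671 share dense rank 3.
Remaining distinct values take the next consecutive integers.
Method 1 values → pooled ranks: 1379→1, 671→3
Rank sum = 1 + 3 = 4

4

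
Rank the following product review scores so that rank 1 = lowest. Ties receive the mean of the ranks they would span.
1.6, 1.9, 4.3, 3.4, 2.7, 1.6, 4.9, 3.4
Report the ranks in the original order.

Sorted (ascending): 1.6, 1.6, 1.9, 2.7, 3.4, 3.4, 4.3, 4.9
The 2 values of 1.6 occupy positions 1–2 → average rank (1+2)/2 = 1.5.
The 2 values of 3.4 occupy positions 5–6 → average rank (5+6)/2 = 5.5.

1.5, 3, 7, 5.5, 4, 1.5, 8, 5.5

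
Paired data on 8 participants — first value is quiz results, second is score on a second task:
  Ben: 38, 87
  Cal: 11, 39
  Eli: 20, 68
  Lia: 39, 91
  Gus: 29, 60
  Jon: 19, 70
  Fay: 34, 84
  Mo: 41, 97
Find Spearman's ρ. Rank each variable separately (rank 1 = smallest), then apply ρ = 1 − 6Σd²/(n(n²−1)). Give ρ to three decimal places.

0.905

Ranks of variable 1: 6, 1, 3, 7, 4, 2, 5, 8
Ranks of variable 2: 6, 1, 3, 7, 2, 4, 5, 8
d = r₁ − r₂: 0, 0, 0, 0, 2, -2, 0, 0
d²: 0, 0, 0, 0, 4, 4, 0, 0; Σd² = 8
ρ = 1 − 6·8/(8·63) = 1 − 48/504 = 0.905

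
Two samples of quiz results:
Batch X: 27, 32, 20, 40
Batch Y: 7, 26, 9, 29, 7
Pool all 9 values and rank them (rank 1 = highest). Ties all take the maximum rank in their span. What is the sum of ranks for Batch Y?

Sorted (descending): 40, 32, 29, 27, 26, 20, 9, 7, 7
The 2 values of 7 occupy positions 8–9 → each gets rank 9.
Batch Y values → pooled ranks: 7→9, 26→5, 9→7, 29→3, 7→9
Rank sum = 9 + 5 + 7 + 3 + 9 = 33

33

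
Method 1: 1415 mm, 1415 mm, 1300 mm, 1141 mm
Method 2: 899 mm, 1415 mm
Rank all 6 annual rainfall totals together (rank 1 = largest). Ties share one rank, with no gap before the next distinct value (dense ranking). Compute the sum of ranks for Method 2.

5

Sorted (descending): 1415, 1415, 1415, 1300, 1141, 899
The 3 values of 1415 share dense rank 1.
Remaining distinct values take the next consecutive integers.
Method 2 values → pooled ranks: 899→4, 1415→1
Rank sum = 4 + 1 = 5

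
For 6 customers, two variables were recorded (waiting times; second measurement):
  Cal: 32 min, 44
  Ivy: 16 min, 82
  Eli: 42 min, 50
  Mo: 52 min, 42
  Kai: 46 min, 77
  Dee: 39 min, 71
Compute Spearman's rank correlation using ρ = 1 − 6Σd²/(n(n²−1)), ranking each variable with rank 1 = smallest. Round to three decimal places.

Ranks of variable 1: 2, 1, 4, 6, 5, 3
Ranks of variable 2: 2, 6, 3, 1, 5, 4
d = r₁ − r₂: 0, -5, 1, 5, 0, -1
d²: 0, 25, 1, 25, 0, 1; Σd² = 52
ρ = 1 − 6·52/(6·35) = 1 − 312/210 = -0.486

-0.486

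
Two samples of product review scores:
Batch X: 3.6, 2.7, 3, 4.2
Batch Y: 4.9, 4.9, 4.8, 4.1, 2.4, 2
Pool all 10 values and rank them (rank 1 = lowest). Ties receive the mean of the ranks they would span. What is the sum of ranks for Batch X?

19

Sorted (ascending): 2, 2.4, 2.7, 3, 3.6, 4.1, 4.2, 4.8, 4.9, 4.9
The 2 values of 4.9 occupy positions 9–10 → average rank (9+10)/2 = 9.5.
Batch X values → pooled ranks: 3.6→5, 2.7→3, 3→4, 4.2→7
Rank sum = 5 + 3 + 4 + 7 = 19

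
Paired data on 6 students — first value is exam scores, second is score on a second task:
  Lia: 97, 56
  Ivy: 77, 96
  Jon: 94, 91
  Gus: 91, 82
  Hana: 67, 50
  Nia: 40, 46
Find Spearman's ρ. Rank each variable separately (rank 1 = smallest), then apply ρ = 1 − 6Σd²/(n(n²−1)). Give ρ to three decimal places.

Ranks of variable 1: 6, 3, 5, 4, 2, 1
Ranks of variable 2: 3, 6, 5, 4, 2, 1
d = r₁ − r₂: 3, -3, 0, 0, 0, 0
d²: 9, 9, 0, 0, 0, 0; Σd² = 18
ρ = 1 − 6·18/(6·35) = 1 − 108/210 = 0.486

0.486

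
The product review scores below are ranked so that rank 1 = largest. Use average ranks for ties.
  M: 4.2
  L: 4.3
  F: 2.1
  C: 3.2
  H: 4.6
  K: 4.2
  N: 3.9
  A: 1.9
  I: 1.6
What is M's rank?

Sorted (descending): 4.6, 4.3, 4.2, 4.2, 3.9, 3.2, 2.1, 1.9, 1.6
The 2 values of 4.2 occupy positions 3–4 → average rank (3+4)/2 = 3.5.
M has value 4.2 → rank 3.5.

3.5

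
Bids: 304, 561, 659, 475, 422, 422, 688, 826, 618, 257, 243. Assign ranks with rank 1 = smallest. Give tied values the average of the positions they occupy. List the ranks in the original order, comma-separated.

3, 7, 9, 6, 4.5, 4.5, 10, 11, 8, 2, 1

Sorted (ascending): 243, 257, 304, 422, 422, 475, 561, 618, 659, 688, 826
The 2 values of 422 occupy positions 4–5 → average rank (4+5)/2 = 4.5.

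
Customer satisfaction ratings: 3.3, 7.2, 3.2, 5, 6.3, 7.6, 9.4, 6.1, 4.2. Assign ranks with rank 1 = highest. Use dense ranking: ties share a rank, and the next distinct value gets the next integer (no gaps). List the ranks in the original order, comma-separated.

Sorted (descending): 9.4, 7.6, 7.2, 6.3, 6.1, 5, 4.2, 3.3, 3.2
No ties — each value takes its position as its rank.

8, 3, 9, 6, 4, 2, 1, 5, 7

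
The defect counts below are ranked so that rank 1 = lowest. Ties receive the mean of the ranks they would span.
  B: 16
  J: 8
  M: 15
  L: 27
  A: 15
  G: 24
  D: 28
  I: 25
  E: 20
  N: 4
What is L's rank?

9

Sorted (ascending): 4, 8, 15, 15, 16, 20, 24, 25, 27, 28
The 2 values of 15 occupy positions 3–4 → average rank (3+4)/2 = 3.5.
L has value 27 → rank 9.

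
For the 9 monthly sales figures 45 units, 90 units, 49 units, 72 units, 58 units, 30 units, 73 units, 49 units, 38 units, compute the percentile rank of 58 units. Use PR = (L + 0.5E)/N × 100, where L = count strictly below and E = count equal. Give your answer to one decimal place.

61.1

N = 9.
Strictly below 58: 5. Equal to 58: 1.
PR = (5 + 0.5·1)/9 × 100 = 61.1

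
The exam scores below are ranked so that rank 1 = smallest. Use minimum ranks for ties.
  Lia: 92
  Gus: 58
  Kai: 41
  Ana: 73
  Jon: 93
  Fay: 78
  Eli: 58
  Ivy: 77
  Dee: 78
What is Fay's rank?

6

Sorted (ascending): 41, 58, 58, 73, 77, 78, 78, 92, 93
The 2 values of 58 occupy positions 2–3 → each gets rank 2.
The 2 values of 78 occupy positions 6–7 → each gets rank 6.
Fay has value 78 → rank 6.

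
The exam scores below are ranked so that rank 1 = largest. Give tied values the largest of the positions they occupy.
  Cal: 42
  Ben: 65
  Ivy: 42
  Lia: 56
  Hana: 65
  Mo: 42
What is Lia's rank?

3

Sorted (descending): 65, 65, 56, 42, 42, 42
The 2 values of 65 occupy positions 1–2 → each gets rank 2.
The 3 values of 42 occupy positions 4–6 → each gets rank 6.
Lia has value 56 → rank 3.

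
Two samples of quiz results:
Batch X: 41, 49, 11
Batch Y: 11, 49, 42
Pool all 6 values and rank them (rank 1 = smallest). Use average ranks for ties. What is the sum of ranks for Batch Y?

Sorted (ascending): 11, 11, 41, 42, 49, 49
The 2 values of 11 occupy positions 1–2 → average rank (1+2)/2 = 1.5.
The 2 values of 49 occupy positions 5–6 → average rank (5+6)/2 = 5.5.
Batch Y values → pooled ranks: 11→1.5, 49→5.5, 42→4
Rank sum = 1.5 + 5.5 + 4 = 11

11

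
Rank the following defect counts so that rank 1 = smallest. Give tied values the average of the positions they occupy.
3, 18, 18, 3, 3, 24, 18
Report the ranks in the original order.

2, 5, 5, 2, 2, 7, 5

Sorted (ascending): 3, 3, 3, 18, 18, 18, 24
The 3 values of 3 occupy positions 1–3 → average rank 2.
The 3 values of 18 occupy positions 4–6 → average rank 5.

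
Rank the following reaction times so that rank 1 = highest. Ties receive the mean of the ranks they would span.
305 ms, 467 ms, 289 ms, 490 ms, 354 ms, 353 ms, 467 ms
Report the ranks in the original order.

6, 2.5, 7, 1, 4, 5, 2.5

Sorted (descending): 490, 467, 467, 354, 353, 305, 289
The 2 values of 467 occupy positions 2–3 → average rank (2+3)/2 = 2.5.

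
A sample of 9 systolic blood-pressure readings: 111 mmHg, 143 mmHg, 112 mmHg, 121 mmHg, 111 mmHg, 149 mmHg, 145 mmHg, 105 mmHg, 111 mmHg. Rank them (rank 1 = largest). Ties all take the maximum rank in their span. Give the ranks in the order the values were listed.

Sorted (descending): 149, 145, 143, 121, 112, 111, 111, 111, 105
The 3 values of 111 occupy positions 6–8 → each gets rank 8.

8, 3, 5, 4, 8, 1, 2, 9, 8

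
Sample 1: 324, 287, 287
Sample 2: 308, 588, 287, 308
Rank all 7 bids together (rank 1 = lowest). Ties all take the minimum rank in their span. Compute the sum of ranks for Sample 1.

Sorted (ascending): 287, 287, 287, 308, 308, 324, 588
The 3 values of 287 occupy positions 1–3 → each gets rank 1.
The 2 values of 308 occupy positions 4–5 → each gets rank 4.
Sample 1 values → pooled ranks: 324→6, 287→1, 287→1
Rank sum = 6 + 1 + 1 = 8

8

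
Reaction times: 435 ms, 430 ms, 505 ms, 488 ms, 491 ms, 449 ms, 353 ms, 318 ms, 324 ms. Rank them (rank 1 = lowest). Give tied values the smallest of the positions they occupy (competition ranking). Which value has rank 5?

435

Sorted (ascending): 318, 324, 353, 430, 435, 449, 488, 491, 505
No ties — each value takes its position as its rank.
Rank 5 → value 435.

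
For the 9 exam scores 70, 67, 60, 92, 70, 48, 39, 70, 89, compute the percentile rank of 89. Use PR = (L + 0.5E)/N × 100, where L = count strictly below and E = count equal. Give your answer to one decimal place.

83.3

N = 9.
Strictly below 89: 7. Equal to 89: 1.
PR = (7 + 0.5·1)/9 × 100 = 83.3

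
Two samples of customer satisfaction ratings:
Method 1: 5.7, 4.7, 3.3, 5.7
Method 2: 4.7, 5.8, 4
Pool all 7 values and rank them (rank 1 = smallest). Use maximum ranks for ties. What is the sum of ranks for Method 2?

Sorted (ascending): 3.3, 4, 4.7, 4.7, 5.7, 5.7, 5.8
The 2 values of 4.7 occupy positions 3–4 → each gets rank 4.
The 2 values of 5.7 occupy positions 5–6 → each gets rank 6.
Method 2 values → pooled ranks: 4.7→4, 5.8→7, 4→2
Rank sum = 4 + 7 + 2 = 13

13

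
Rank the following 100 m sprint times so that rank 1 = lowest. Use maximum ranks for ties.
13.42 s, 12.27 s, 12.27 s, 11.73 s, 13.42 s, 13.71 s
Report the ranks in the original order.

Sorted (ascending): 11.73, 12.27, 12.27, 13.42, 13.42, 13.71
The 2 values of 12.27 occupy positions 2–3 → each gets rank 3.
The 2 values of 13.42 occupy positions 4–5 → each gets rank 5.

5, 3, 3, 1, 5, 6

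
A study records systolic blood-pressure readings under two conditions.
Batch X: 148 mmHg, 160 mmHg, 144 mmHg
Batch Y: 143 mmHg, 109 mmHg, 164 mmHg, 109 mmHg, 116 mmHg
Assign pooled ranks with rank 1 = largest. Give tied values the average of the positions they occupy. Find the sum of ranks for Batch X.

9

Sorted (descending): 164, 160, 148, 144, 143, 116, 109, 109
The 2 values of 109 occupy positions 7–8 → average rank (7+8)/2 = 7.5.
Batch X values → pooled ranks: 148→3, 160→2, 144→4
Rank sum = 3 + 2 + 4 = 9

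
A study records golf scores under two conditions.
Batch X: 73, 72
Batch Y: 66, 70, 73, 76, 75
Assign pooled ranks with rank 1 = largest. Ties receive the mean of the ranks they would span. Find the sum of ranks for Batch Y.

19.5

Sorted (descending): 76, 75, 73, 73, 72, 70, 66
The 2 values of 73 occupy positions 3–4 → average rank (3+4)/2 = 3.5.
Batch Y values → pooled ranks: 66→7, 70→6, 73→3.5, 76→1, 75→2
Rank sum = 7 + 6 + 3.5 + 1 + 2 = 19.5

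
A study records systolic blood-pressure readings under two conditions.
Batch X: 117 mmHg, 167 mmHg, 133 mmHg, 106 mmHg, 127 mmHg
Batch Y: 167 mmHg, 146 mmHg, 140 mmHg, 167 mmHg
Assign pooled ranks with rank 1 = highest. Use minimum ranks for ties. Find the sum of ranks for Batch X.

31

Sorted (descending): 167, 167, 167, 146, 140, 133, 127, 117, 106
The 3 values of 167 occupy positions 1–3 → each gets rank 1.
Batch X values → pooled ranks: 117→8, 167→1, 133→6, 106→9, 127→7
Rank sum = 8 + 1 + 6 + 9 + 7 = 31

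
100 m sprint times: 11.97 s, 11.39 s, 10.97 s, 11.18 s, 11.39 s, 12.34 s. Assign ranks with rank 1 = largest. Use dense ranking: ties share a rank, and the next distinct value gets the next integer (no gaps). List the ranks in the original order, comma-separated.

Sorted (descending): 12.34, 11.97, 11.39, 11.39, 11.18, 10.97
The 2 values of 11.39 share dense rank 3.
Remaining distinct values take the next consecutive integers.

2, 3, 5, 4, 3, 1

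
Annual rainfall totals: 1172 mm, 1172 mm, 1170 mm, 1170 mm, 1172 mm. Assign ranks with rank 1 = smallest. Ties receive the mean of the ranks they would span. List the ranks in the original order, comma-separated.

4, 4, 1.5, 1.5, 4

Sorted (ascending): 1170, 1170, 1172, 1172, 1172
The 2 values of 1170 occupy positions 1–2 → average rank (1+2)/2 = 1.5.
The 3 values of 1172 occupy positions 3–5 → average rank 4.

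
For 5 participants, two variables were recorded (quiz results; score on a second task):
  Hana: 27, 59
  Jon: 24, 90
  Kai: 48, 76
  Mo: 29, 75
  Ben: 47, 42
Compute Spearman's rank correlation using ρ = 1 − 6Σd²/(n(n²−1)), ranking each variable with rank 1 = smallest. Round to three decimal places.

Ranks of variable 1: 2, 1, 5, 3, 4
Ranks of variable 2: 2, 5, 4, 3, 1
d = r₁ − r₂: 0, -4, 1, 0, 3
d²: 0, 16, 1, 0, 9; Σd² = 26
ρ = 1 − 6·26/(5·24) = 1 − 156/120 = -0.300

-0.300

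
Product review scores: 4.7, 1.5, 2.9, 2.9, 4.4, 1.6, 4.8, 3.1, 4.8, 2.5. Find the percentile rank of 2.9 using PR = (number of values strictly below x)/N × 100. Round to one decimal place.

N = 10.
Strictly below 2.9: 3. Equal to 2.9: 2.
PR = 3/10 × 100 = 30.0

30.0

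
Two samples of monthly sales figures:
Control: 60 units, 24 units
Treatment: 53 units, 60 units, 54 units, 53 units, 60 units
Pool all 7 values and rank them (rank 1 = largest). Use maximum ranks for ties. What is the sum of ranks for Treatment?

Sorted (descending): 60, 60, 60, 54, 53, 53, 24
The 3 values of 60 occupy positions 1–3 → each gets rank 3.
The 2 values of 53 occupy positions 5–6 → each gets rank 6.
Treatment values → pooled ranks: 53→6, 60→3, 54→4, 53→6, 60→3
Rank sum = 6 + 3 + 4 + 6 + 3 = 22

22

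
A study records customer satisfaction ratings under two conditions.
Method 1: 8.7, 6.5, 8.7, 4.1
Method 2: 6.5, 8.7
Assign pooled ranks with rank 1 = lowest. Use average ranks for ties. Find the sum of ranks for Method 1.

Sorted (ascending): 4.1, 6.5, 6.5, 8.7, 8.7, 8.7
The 2 values of 6.5 occupy positions 2–3 → average rank (2+3)/2 = 2.5.
The 3 values of 8.7 occupy positions 4–6 → average rank 5.
Method 1 values → pooled ranks: 8.7→5, 6.5→2.5, 8.7→5, 4.1→1
Rank sum = 5 + 2.5 + 5 + 1 = 13.5

13.5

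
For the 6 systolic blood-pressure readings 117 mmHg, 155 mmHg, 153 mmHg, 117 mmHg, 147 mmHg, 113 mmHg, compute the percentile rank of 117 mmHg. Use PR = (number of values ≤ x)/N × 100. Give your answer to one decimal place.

50.0

N = 6.
Strictly below 117: 1. Equal to 117: 2.
PR = 3/6 × 100 = 50.0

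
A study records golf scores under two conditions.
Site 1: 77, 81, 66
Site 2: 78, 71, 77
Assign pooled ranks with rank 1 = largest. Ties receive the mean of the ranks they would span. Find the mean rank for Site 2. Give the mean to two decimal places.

Sorted (descending): 81, 78, 77, 77, 71, 66
The 2 values of 77 occupy positions 3–4 → average rank (3+4)/2 = 3.5.
Site 2 values → pooled ranks: 78→2, 71→5, 77→3.5
Mean rank = (2 + 5 + 3.5) / 3 = 3.50

3.50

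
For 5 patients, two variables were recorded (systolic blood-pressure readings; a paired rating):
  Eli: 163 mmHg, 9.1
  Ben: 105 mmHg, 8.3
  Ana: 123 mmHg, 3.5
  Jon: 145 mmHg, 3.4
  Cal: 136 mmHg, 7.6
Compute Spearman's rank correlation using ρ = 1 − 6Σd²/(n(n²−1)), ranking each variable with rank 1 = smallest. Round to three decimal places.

0.100

Ranks of variable 1: 5, 1, 2, 4, 3
Ranks of variable 2: 5, 4, 2, 1, 3
d = r₁ − r₂: 0, -3, 0, 3, 0
d²: 0, 9, 0, 9, 0; Σd² = 18
ρ = 1 − 6·18/(5·24) = 1 − 108/120 = 0.100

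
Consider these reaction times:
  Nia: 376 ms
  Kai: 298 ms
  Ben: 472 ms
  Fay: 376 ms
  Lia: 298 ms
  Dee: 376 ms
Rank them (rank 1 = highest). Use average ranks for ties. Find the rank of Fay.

3

Sorted (descending): 472, 376, 376, 376, 298, 298
The 3 values of 376 occupy positions 2–4 → average rank 3.
The 2 values of 298 occupy positions 5–6 → average rank (5+6)/2 = 5.5.
Fay has value 376 ms → rank 3.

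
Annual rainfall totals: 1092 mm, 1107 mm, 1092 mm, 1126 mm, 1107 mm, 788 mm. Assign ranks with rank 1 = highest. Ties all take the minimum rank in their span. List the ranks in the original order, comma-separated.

Sorted (descending): 1126, 1107, 1107, 1092, 1092, 788
The 2 values of 1107 occupy positions 2–3 → each gets rank 2.
The 2 values of 1092 occupy positions 4–5 → each gets rank 4.

4, 2, 4, 1, 2, 6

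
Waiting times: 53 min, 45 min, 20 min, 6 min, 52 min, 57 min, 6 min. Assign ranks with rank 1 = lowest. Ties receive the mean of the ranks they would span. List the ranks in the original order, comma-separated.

Sorted (ascending): 6, 6, 20, 45, 52, 53, 57
The 2 values of 6 occupy positions 1–2 → average rank (1+2)/2 = 1.5.

6, 4, 3, 1.5, 5, 7, 1.5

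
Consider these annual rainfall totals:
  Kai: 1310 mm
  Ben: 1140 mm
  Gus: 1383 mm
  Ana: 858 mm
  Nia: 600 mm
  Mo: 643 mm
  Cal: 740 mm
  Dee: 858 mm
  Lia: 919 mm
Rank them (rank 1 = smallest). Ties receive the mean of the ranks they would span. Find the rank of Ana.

4.5

Sorted (ascending): 600, 643, 740, 858, 858, 919, 1140, 1310, 1383
The 2 values of 858 occupy positions 4–5 → average rank (4+5)/2 = 4.5.
Ana has value 858 mm → rank 4.5.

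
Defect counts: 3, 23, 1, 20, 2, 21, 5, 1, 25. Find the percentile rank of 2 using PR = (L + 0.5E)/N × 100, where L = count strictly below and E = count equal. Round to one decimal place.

N = 9.
Strictly below 2: 2. Equal to 2: 1.
PR = (2 + 0.5·1)/9 × 100 = 27.8

27.8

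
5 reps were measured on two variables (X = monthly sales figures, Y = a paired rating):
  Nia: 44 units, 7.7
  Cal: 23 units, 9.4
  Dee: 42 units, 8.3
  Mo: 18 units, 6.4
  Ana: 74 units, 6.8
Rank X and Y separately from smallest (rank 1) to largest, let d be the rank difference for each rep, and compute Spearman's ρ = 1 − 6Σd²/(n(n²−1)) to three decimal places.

Ranks of variable 1: 4, 2, 3, 1, 5
Ranks of variable 2: 3, 5, 4, 1, 2
d = r₁ − r₂: 1, -3, -1, 0, 3
d²: 1, 9, 1, 0, 9; Σd² = 20
ρ = 1 − 6·20/(5·24) = 1 − 120/120 = 0.000

0.000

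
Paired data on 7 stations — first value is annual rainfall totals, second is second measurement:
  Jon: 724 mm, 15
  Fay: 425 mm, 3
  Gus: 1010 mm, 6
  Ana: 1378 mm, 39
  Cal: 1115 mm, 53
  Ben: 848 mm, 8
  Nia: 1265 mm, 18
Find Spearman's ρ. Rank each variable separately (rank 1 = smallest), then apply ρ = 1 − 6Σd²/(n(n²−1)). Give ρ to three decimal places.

0.750

Ranks of variable 1: 2, 1, 4, 7, 5, 3, 6
Ranks of variable 2: 4, 1, 2, 6, 7, 3, 5
d = r₁ − r₂: -2, 0, 2, 1, -2, 0, 1
d²: 4, 0, 4, 1, 4, 0, 1; Σd² = 14
ρ = 1 − 6·14/(7·48) = 1 − 84/336 = 0.750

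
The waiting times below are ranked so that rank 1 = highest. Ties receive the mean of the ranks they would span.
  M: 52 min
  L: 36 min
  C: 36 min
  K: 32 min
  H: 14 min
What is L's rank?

Sorted (descending): 52, 36, 36, 32, 14
The 2 values of 36 occupy positions 2–3 → average rank (2+3)/2 = 2.5.
L has value 36 min → rank 2.5.

2.5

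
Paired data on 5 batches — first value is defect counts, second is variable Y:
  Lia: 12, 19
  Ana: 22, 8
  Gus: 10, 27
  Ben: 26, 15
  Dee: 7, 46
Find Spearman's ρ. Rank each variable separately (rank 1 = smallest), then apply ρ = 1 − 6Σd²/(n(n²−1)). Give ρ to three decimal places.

-0.900

Ranks of variable 1: 3, 4, 2, 5, 1
Ranks of variable 2: 3, 1, 4, 2, 5
d = r₁ − r₂: 0, 3, -2, 3, -4
d²: 0, 9, 4, 9, 16; Σd² = 38
ρ = 1 − 6·38/(5·24) = 1 − 228/120 = -0.900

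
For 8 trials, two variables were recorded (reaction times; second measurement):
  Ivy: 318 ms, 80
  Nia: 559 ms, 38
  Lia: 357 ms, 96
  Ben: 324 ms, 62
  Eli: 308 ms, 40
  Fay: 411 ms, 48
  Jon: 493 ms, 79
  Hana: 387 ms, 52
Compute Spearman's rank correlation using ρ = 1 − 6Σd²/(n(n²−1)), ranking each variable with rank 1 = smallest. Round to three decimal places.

-0.262

Ranks of variable 1: 2, 8, 4, 3, 1, 6, 7, 5
Ranks of variable 2: 7, 1, 8, 5, 2, 3, 6, 4
d = r₁ − r₂: -5, 7, -4, -2, -1, 3, 1, 1
d²: 25, 49, 16, 4, 1, 9, 1, 1; Σd² = 106
ρ = 1 − 6·106/(8·63) = 1 − 636/504 = -0.262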